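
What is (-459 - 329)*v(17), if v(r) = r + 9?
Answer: -20488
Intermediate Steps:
v(r) = 9 + r
(-459 - 329)*v(17) = (-459 - 329)*(9 + 17) = -788*26 = -20488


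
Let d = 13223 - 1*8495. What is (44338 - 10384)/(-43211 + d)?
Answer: -33954/38483 ≈ -0.88231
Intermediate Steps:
d = 4728 (d = 13223 - 8495 = 4728)
(44338 - 10384)/(-43211 + d) = (44338 - 10384)/(-43211 + 4728) = 33954/(-38483) = 33954*(-1/38483) = -33954/38483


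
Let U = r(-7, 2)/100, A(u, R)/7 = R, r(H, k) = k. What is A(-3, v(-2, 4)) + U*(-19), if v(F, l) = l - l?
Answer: -19/50 ≈ -0.38000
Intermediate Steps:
v(F, l) = 0
A(u, R) = 7*R
U = 1/50 (U = 2/100 = 2*(1/100) = 1/50 ≈ 0.020000)
A(-3, v(-2, 4)) + U*(-19) = 7*0 + (1/50)*(-19) = 0 - 19/50 = -19/50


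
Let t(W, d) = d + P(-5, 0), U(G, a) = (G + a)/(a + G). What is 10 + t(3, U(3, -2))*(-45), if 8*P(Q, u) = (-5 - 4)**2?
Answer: -3925/8 ≈ -490.63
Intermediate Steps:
U(G, a) = 1 (U(G, a) = (G + a)/(G + a) = 1)
P(Q, u) = 81/8 (P(Q, u) = (-5 - 4)**2/8 = (1/8)*(-9)**2 = (1/8)*81 = 81/8)
t(W, d) = 81/8 + d (t(W, d) = d + 81/8 = 81/8 + d)
10 + t(3, U(3, -2))*(-45) = 10 + (81/8 + 1)*(-45) = 10 + (89/8)*(-45) = 10 - 4005/8 = -3925/8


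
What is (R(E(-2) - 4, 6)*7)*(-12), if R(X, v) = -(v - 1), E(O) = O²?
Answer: 420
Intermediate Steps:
R(X, v) = 1 - v (R(X, v) = -(-1 + v) = 1 - v)
(R(E(-2) - 4, 6)*7)*(-12) = ((1 - 1*6)*7)*(-12) = ((1 - 6)*7)*(-12) = -5*7*(-12) = -35*(-12) = 420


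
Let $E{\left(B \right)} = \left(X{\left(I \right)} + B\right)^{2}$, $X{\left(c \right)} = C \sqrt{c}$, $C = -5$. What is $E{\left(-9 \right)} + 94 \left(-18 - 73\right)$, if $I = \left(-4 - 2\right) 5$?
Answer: $-9223 + 90 i \sqrt{30} \approx -9223.0 + 492.95 i$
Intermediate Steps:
$I = -30$ ($I = \left(-6\right) 5 = -30$)
$X{\left(c \right)} = - 5 \sqrt{c}$
$E{\left(B \right)} = \left(B - 5 i \sqrt{30}\right)^{2}$ ($E{\left(B \right)} = \left(- 5 \sqrt{-30} + B\right)^{2} = \left(- 5 i \sqrt{30} + B\right)^{2} = \left(B - 5 i \sqrt{30}\right)^{2}$)
$E{\left(-9 \right)} + 94 \left(-18 - 73\right) = \left(-9 - 5 i \sqrt{30}\right)^{2} + 94 \left(-18 - 73\right) = \left(-9 - 5 i \sqrt{30}\right)^{2} + 94 \left(-91\right) = \left(-9 - 5 i \sqrt{30}\right)^{2} - 8554 = -8554 + \left(-9 - 5 i \sqrt{30}\right)^{2}$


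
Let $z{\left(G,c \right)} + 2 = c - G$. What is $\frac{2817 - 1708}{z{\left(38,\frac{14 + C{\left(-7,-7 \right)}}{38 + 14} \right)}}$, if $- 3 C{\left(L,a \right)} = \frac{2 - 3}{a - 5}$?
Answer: $- \frac{2076048}{74377} \approx -27.913$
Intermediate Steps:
$C{\left(L,a \right)} = \frac{1}{3 \left(-5 + a\right)}$ ($C{\left(L,a \right)} = - \frac{\left(2 - 3\right) \frac{1}{a - 5}}{3} = - \frac{\left(-1\right) \frac{1}{-5 + a}}{3} = \frac{1}{3 \left(-5 + a\right)}$)
$z{\left(G,c \right)} = -2 + c - G$ ($z{\left(G,c \right)} = -2 - \left(G - c\right) = -2 + c - G$)
$\frac{2817 - 1708}{z{\left(38,\frac{14 + C{\left(-7,-7 \right)}}{38 + 14} \right)}} = \frac{2817 - 1708}{-2 + \frac{14 + \frac{1}{3 \left(-5 - 7\right)}}{38 + 14} - 38} = \frac{2817 - 1708}{-2 + \frac{14 + \frac{1}{3 \left(-12\right)}}{52} - 38} = \frac{1109}{-2 + \left(14 + \frac{1}{3} \left(- \frac{1}{12}\right)\right) \frac{1}{52} - 38} = \frac{1109}{-2 + \left(14 - \frac{1}{36}\right) \frac{1}{52} - 38} = \frac{1109}{-2 + \frac{503}{36} \cdot \frac{1}{52} - 38} = \frac{1109}{-2 + \frac{503}{1872} - 38} = \frac{1109}{- \frac{74377}{1872}} = 1109 \left(- \frac{1872}{74377}\right) = - \frac{2076048}{74377}$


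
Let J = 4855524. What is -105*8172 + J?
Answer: 3997464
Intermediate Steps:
-105*8172 + J = -105*8172 + 4855524 = -858060 + 4855524 = 3997464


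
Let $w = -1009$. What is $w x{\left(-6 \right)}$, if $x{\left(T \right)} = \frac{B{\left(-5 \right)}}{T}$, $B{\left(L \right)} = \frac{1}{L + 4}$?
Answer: $- \frac{1009}{6} \approx -168.17$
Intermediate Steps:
$B{\left(L \right)} = \frac{1}{4 + L}$
$x{\left(T \right)} = - \frac{1}{T}$ ($x{\left(T \right)} = \frac{1}{\left(4 - 5\right) T} = \frac{1}{\left(-1\right) T} = - \frac{1}{T}$)
$w x{\left(-6 \right)} = - 1009 \left(- \frac{1}{-6}\right) = - 1009 \left(\left(-1\right) \left(- \frac{1}{6}\right)\right) = \left(-1009\right) \frac{1}{6} = - \frac{1009}{6}$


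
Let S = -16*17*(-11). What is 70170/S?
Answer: 35085/1496 ≈ 23.453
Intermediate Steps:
S = 2992 (S = -272*(-11) = 2992)
70170/S = 70170/2992 = 70170*(1/2992) = 35085/1496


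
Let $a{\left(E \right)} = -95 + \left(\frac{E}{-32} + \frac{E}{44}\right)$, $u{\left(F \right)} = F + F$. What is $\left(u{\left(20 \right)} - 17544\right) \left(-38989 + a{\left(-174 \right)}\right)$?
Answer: $\frac{7525104162}{11} \approx 6.841 \cdot 10^{8}$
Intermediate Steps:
$u{\left(F \right)} = 2 F$
$a{\left(E \right)} = -95 - \frac{3 E}{352}$ ($a{\left(E \right)} = -95 + \left(E \left(- \frac{1}{32}\right) + E \frac{1}{44}\right) = -95 + \left(- \frac{E}{32} + \frac{E}{44}\right) = -95 - \frac{3 E}{352}$)
$\left(u{\left(20 \right)} - 17544\right) \left(-38989 + a{\left(-174 \right)}\right) = \left(2 \cdot 20 - 17544\right) \left(-38989 - \frac{16459}{176}\right) = \left(40 - 17544\right) \left(-38989 + \left(-95 + \frac{261}{176}\right)\right) = - 17504 \left(-38989 - \frac{16459}{176}\right) = \left(-17504\right) \left(- \frac{6878523}{176}\right) = \frac{7525104162}{11}$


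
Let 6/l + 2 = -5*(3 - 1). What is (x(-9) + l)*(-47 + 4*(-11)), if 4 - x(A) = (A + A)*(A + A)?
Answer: 58331/2 ≈ 29166.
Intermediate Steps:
l = -1/2 (l = 6/(-2 - 5*(3 - 1)) = 6/(-2 - 5*2) = 6/(-2 - 10) = 6/(-12) = 6*(-1/12) = -1/2 ≈ -0.50000)
x(A) = 4 - 4*A**2 (x(A) = 4 - (A + A)*(A + A) = 4 - 2*A*2*A = 4 - 4*A**2)
(x(-9) + l)*(-47 + 4*(-11)) = ((4 - 4*(-9)**2) - 1/2)*(-47 + 4*(-11)) = ((4 - 4*81) - 1/2)*(-47 - 44) = ((4 - 324) - 1/2)*(-91) = (-320 - 1/2)*(-91) = -641/2*(-91) = 58331/2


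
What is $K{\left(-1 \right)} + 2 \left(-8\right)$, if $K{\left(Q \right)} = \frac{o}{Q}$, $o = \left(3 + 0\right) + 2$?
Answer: $-21$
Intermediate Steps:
$o = 5$ ($o = 3 + 2 = 5$)
$K{\left(Q \right)} = \frac{5}{Q}$
$K{\left(-1 \right)} + 2 \left(-8\right) = \frac{5}{-1} + 2 \left(-8\right) = 5 \left(-1\right) - 16 = -5 - 16 = -21$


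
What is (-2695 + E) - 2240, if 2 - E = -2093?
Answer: -2840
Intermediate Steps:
E = 2095 (E = 2 - 1*(-2093) = 2 + 2093 = 2095)
(-2695 + E) - 2240 = (-2695 + 2095) - 2240 = -600 - 2240 = -2840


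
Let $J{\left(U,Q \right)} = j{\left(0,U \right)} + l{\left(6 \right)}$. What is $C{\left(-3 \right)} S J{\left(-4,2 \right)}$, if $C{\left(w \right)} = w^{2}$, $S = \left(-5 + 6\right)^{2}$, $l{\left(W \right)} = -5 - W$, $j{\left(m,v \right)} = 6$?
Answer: $-45$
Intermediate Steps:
$S = 1$ ($S = 1^{2} = 1$)
$J{\left(U,Q \right)} = -5$ ($J{\left(U,Q \right)} = 6 - 11 = -5$)
$C{\left(-3 \right)} S J{\left(-4,2 \right)} = \left(-3\right)^{2} \cdot 1 \left(-5\right) = 9 \cdot 1 \left(-5\right) = 9 \left(-5\right) = -45$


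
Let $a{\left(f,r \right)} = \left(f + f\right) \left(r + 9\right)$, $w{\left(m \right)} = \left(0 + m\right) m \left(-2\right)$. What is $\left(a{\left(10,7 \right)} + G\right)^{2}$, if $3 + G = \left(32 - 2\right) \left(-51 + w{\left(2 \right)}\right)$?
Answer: $2111209$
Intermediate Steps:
$w{\left(m \right)} = - 2 m^{2}$ ($w{\left(m \right)} = m m \left(-2\right) = m^{2} \left(-2\right) = - 2 m^{2}$)
$G = -1773$ ($G = -3 + \left(32 - 2\right) \left(-51 - 2 \cdot 2^{2}\right) = -3 + 30 \left(-51 - 8\right) = -3 + 30 \left(-59\right) = -3 - 1770 = -1773$)
$a{\left(f,r \right)} = 2 f \left(9 + r\right)$
$\left(a{\left(10,7 \right)} + G\right)^{2} = \left(2 \cdot 10 \left(9 + 7\right) - 1773\right)^{2} = \left(2 \cdot 10 \cdot 16 - 1773\right)^{2} = \left(320 - 1773\right)^{2} = \left(-1453\right)^{2} = 2111209$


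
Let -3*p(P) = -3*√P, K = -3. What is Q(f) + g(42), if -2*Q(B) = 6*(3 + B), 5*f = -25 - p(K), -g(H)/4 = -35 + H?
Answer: -22 + 3*I*√3/5 ≈ -22.0 + 1.0392*I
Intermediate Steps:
g(H) = 140 - 4*H (g(H) = -4*(-35 + H) = 140 - 4*H)
p(P) = √P (p(P) = -(-1)*√P = √P)
f = -5 - I*√3/5 (f = (-25 - √(-3))/5 = (-25 - I*√3)/5 = -5 - I*√3/5 ≈ -5.0 - 0.34641*I)
Q(B) = -9 - 3*B (Q(B) = -3*(3 + B) = -(18 + 6*B)/2 = -9 - 3*B)
Q(f) + g(42) = (-9 - 3*(-5 - I*√3/5)) + (140 - 4*42) = (-9 + (15 + 3*I*√3/5)) + (140 - 168) = (6 + 3*I*√3/5) - 28 = -22 + 3*I*√3/5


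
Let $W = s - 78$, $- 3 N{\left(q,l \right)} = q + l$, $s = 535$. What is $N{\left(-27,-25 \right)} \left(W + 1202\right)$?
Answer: $28756$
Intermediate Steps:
$N{\left(q,l \right)} = - \frac{l}{3} - \frac{q}{3}$ ($N{\left(q,l \right)} = - \frac{q + l}{3} = - \frac{l + q}{3} = - \frac{l}{3} - \frac{q}{3}$)
$W = 457$ ($W = 535 - 78 = 457$)
$N{\left(-27,-25 \right)} \left(W + 1202\right) = \left(\left(- \frac{1}{3}\right) \left(-25\right) - -9\right) \left(457 + 1202\right) = \left(\frac{25}{3} + 9\right) 1659 = \frac{52}{3} \cdot 1659 = 28756$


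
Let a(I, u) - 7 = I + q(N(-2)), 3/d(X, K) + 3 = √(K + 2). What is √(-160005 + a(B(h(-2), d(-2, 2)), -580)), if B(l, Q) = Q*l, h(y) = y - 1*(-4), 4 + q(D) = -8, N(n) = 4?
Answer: 4*I*√10001 ≈ 400.02*I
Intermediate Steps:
d(X, K) = 3/(-3 + √(2 + K)) (d(X, K) = 3/(-3 + √(K + 2)) = 3/(-3 + √(2 + K)))
q(D) = -12 (q(D) = -4 - 8 = -12)
h(y) = 4 + y (h(y) = y + 4 = 4 + y)
a(I, u) = -5 + I (a(I, u) = 7 + (I - 12) = 7 + (-12 + I) = -5 + I)
√(-160005 + a(B(h(-2), d(-2, 2)), -580)) = √(-160005 + (-5 + (3/(-3 + √(2 + 2)))*(4 - 2))) = √(-160005 + (-5 + (3/(-3 + √4))*2)) = √(-160005 + (-5 + (3/(-3 + 2))*2)) = √(-160005 + (-5 + (3/(-1))*2)) = √(-160005 + (-5 + (3*(-1))*2)) = √(-160005 + (-5 - 3*2)) = √(-160005 + (-5 - 6)) = √(-160005 - 11) = √(-160016) = 4*I*√10001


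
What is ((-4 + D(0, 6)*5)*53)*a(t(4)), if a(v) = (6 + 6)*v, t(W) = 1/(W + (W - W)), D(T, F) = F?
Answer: 4134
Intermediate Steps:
t(W) = 1/W (t(W) = 1/(W + 0) = 1/W)
a(v) = 12*v
((-4 + D(0, 6)*5)*53)*a(t(4)) = ((-4 + 6*5)*53)*(12/4) = ((-4 + 30)*53)*(12*(1/4)) = (26*53)*3 = 1378*3 = 4134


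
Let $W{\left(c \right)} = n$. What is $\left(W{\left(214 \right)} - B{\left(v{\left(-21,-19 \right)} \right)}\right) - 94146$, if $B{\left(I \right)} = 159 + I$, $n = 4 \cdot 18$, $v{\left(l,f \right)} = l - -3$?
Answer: $-94215$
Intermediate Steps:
$v{\left(l,f \right)} = 3 + l$ ($v{\left(l,f \right)} = l + 3 = 3 + l$)
$n = 72$
$W{\left(c \right)} = 72$
$\left(W{\left(214 \right)} - B{\left(v{\left(-21,-19 \right)} \right)}\right) - 94146 = \left(72 - \left(159 + \left(3 - 21\right)\right)\right) - 94146 = \left(72 - \left(159 - 18\right)\right) - 94146 = \left(72 - 141\right) - 94146 = -69 - 94146 = -94215$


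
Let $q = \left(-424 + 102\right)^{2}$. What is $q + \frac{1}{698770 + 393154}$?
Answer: $\frac{113215048017}{1091924} \approx 1.0368 \cdot 10^{5}$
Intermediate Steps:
$q = 103684$ ($q = \left(-322\right)^{2} = 103684$)
$q + \frac{1}{698770 + 393154} = 103684 + \frac{1}{698770 + 393154} = 103684 + \frac{1}{1091924} = \frac{113215048017}{1091924}$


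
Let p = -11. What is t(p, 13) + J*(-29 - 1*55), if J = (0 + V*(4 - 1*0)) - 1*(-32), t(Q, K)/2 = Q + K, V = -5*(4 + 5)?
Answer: 12436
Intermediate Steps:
V = -45 (V = -5*9 = -45)
t(Q, K) = 2*K + 2*Q (t(Q, K) = 2*(Q + K) = 2*(K + Q) = 2*K + 2*Q)
J = -148 (J = (0 - 45*(4 - 1*0)) - 1*(-32) = (0 - 45*(4 + 0)) + 32 = (0 - 45*4) + 32 = (0 - 180) + 32 = -180 + 32 = -148)
t(p, 13) + J*(-29 - 1*55) = (2*13 + 2*(-11)) - 148*(-29 - 1*55) = (26 - 22) - 148*(-29 - 55) = 4 - 148*(-84) = 4 + 12432 = 12436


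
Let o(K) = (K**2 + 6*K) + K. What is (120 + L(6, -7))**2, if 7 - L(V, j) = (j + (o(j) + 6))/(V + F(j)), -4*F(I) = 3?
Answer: 7134241/441 ≈ 16177.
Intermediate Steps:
o(K) = K**2 + 7*K
F(I) = -3/4 (F(I) = -1/4*3 = -3/4)
L(V, j) = 7 - (6 + j + j*(7 + j))/(-3/4 + V) (L(V, j) = 7 - (j + (j*(7 + j) + 6))/(V - 3/4) = 7 - (j + (6 + j*(7 + j)))/(-3/4 + V) = 7 - (6 + j + j*(7 + j))/(-3/4 + V))
(120 + L(6, -7))**2 = (120 + (-45 - 32*(-7) - 4*(-7)**2 + 28*6)/(-3 + 4*6))**2 = (120 + (-45 + 224 - 4*49 + 168)/(-3 + 24))**2 = (120 + (-45 + 224 - 196 + 168)/21)**2 = (120 + (1/21)*151)**2 = (120 + 151/21)**2 = (2671/21)**2 = 7134241/441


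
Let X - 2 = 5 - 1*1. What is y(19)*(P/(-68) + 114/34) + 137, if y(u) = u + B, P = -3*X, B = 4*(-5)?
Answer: 4535/34 ≈ 133.38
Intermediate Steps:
X = 6 (X = 2 + (5 - 1*1) = 2 + (5 - 1) = 2 + 4 = 6)
B = -20
P = -18 (P = -3*6 = -18)
y(u) = -20 + u (y(u) = u - 20 = -20 + u)
y(19)*(P/(-68) + 114/34) + 137 = (-20 + 19)*(-18/(-68) + 114/34) + 137 = -(-18*(-1/68) + 114*(1/34)) + 137 = -(9/34 + 57/17) + 137 = -1*123/34 + 137 = -123/34 + 137 = 4535/34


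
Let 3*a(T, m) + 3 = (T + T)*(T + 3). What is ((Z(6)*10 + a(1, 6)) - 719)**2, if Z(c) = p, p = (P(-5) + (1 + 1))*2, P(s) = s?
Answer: 5438224/9 ≈ 6.0425e+5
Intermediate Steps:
a(T, m) = -1 + 2*T*(3 + T)/3 (a(T, m) = -1 + ((T + T)*(T + 3))/3 = -1 + ((2*T)*(3 + T))/3 = -1 + (2*T*(3 + T))/3 = -1 + 2*T*(3 + T)/3)
p = -6 (p = (-5 + (1 + 1))*2 = (-5 + 2)*2 = -3*2 = -6)
Z(c) = -6
((Z(6)*10 + a(1, 6)) - 719)**2 = ((-6*10 + (-1 + 2*1 + (2/3)*1**2)) - 719)**2 = ((-60 + (-1 + 2 + (2/3)*1)) - 719)**2 = ((-60 + (-1 + 2 + 2/3)) - 719)**2 = ((-60 + 5/3) - 719)**2 = (-175/3 - 719)**2 = (-2332/3)**2 = 5438224/9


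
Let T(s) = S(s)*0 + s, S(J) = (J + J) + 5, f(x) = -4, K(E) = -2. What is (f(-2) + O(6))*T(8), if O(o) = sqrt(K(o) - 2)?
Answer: -32 + 16*I ≈ -32.0 + 16.0*I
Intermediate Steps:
S(J) = 5 + 2*J (S(J) = 2*J + 5 = 5 + 2*J)
O(o) = 2*I (O(o) = sqrt(-2 - 2) = sqrt(-4) = 2*I)
T(s) = s (T(s) = (5 + 2*s)*0 + s = 0 + s = s)
(f(-2) + O(6))*T(8) = (-4 + 2*I)*8 = -32 + 16*I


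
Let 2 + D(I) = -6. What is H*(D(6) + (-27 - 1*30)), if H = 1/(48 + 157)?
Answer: -13/41 ≈ -0.31707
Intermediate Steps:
D(I) = -8 (D(I) = -2 - 6 = -8)
H = 1/205 ≈ 0.0048781
H*(D(6) + (-27 - 1*30)) = (-8 + (-27 - 1*30))/205 = (-8 + (-27 - 30))/205 = (-8 - 57)/205 = (1/205)*(-65) = -13/41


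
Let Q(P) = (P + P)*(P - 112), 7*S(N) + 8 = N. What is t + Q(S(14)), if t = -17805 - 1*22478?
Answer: -1983203/49 ≈ -40474.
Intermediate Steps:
S(N) = -8/7 + N/7
Q(P) = 2*P*(-112 + P) (Q(P) = (2*P)*(-112 + P) = 2*P*(-112 + P))
t = -40283 (t = -17805 - 22478 = -40283)
t + Q(S(14)) = -40283 + 2*(-8/7 + (⅐)*14)*(-112 + (-8/7 + (⅐)*14)) = -40283 + 2*(-8/7 + 2)*(-112 + (-8/7 + 2)) = -40283 + 2*(6/7)*(-112 + 6/7) = -40283 + 2*(6/7)*(-778/7) = -40283 - 9336/49 = -1983203/49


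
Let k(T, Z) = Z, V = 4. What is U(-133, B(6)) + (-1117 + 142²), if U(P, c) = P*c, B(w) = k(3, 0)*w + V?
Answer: 18515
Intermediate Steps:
B(w) = 4 (B(w) = 0*w + 4 = 0 + 4 = 4)
U(-133, B(6)) + (-1117 + 142²) = -133*4 + (-1117 + 142²) = -532 + (-1117 + 20164) = -532 + 19047 = 18515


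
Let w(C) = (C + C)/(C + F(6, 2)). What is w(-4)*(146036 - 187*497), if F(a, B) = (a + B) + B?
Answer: -70796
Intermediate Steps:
F(a, B) = a + 2*B (F(a, B) = (B + a) + B = a + 2*B)
w(C) = 2*C/(10 + C) (w(C) = (C + C)/(C + (6 + 2*2)) = (2*C)/(C + (6 + 4)) = (2*C)/(C + 10) = (2*C)/(10 + C) = 2*C/(10 + C))
w(-4)*(146036 - 187*497) = (2*(-4)/(10 - 4))*(146036 - 187*497) = (2*(-4)/6)*(146036 - 1*92939) = (2*(-4)*(1/6))*(146036 - 92939) = -4/3*53097 = -70796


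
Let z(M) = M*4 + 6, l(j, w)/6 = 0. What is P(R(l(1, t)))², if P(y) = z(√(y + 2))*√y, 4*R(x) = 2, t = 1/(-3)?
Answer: 38 + 12*√10 ≈ 75.947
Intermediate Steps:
t = -⅓ ≈ -0.33333
l(j, w) = 0 (l(j, w) = 6*0 = 0)
z(M) = 6 + 4*M (z(M) = 4*M + 6 = 6 + 4*M)
R(x) = ½ (R(x) = (¼)*2 = ½)
P(y) = √y*(6 + 4*√(2 + y)) (P(y) = (6 + 4*√(y + 2))*√y = (6 + 4*√(2 + y))*√y = √y*(6 + 4*√(2 + y)))
P(R(l(1, t)))² = (√(½)*(6 + 4*√(2 + ½)))² = ((√2/2)*(6 + 4*√(5/2)))² = ((√2/2)*(6 + 4*(√10/2)))² = ((√2/2)*(6 + 2*√10))² = (√2*(6 + 2*√10)/2)² = (6 + 2*√10)²/2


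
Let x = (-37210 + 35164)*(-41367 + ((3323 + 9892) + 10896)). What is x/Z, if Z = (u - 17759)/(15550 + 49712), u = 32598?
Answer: 209465959392/1349 ≈ 1.5528e+8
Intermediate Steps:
Z = 14839/65262 (Z = (32598 - 17759)/(15550 + 49712) = 14839/65262 ≈ 0.22738)
x = 35305776 (x = -2046*(-41367 + (13215 + 10896)) = -2046*(-41367 + 24111) = -2046*(-17256) = 35305776)
x/Z = 35305776/(14839/65262) = 35305776*(65262/14839) = 209465959392/1349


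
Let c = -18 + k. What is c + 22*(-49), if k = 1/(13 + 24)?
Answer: -40551/37 ≈ -1096.0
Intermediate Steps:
k = 1/37 ≈ 0.027027
c = -665/37 (c = -18 + 1/37 = -665/37 ≈ -17.973)
c + 22*(-49) = -665/37 + 22*(-49) = -665/37 - 1078 = -40551/37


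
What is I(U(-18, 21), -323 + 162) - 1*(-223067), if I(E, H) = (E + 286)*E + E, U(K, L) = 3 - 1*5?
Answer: 222497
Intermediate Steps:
U(K, L) = -2 (U(K, L) = 3 - 5 = -2)
I(E, H) = E + E*(286 + E) (I(E, H) = (286 + E)*E + E = E*(286 + E) + E = E + E*(286 + E))
I(U(-18, 21), -323 + 162) - 1*(-223067) = -2*(287 - 2) - 1*(-223067) = -2*285 + 223067 = -570 + 223067 = 222497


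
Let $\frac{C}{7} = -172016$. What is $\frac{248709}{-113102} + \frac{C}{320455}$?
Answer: $- \frac{215887518019}{36244101410} \approx -5.9565$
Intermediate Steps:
$C = -1204112$ ($C = 7 \left(-172016\right) = -1204112$)
$\frac{248709}{-113102} + \frac{C}{320455} = \frac{248709}{-113102} - \frac{1204112}{320455} = 248709 \left(- \frac{1}{113102}\right) - \frac{1204112}{320455} = - \frac{248709}{113102} - \frac{1204112}{320455} = - \frac{215887518019}{36244101410}$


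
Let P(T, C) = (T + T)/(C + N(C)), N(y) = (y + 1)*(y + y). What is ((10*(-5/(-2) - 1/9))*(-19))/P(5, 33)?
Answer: -206701/2 ≈ -1.0335e+5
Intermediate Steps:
N(y) = 2*y*(1 + y) (N(y) = (1 + y)*(2*y) = 2*y*(1 + y))
P(T, C) = 2*T/(C + 2*C*(1 + C)) (P(T, C) = (T + T)/(C + 2*C*(1 + C)) = (2*T)/(C + 2*C*(1 + C)) = 2*T/(C + 2*C*(1 + C)))
((10*(-5/(-2) - 1/9))*(-19))/P(5, 33) = ((10*(-5/(-2) - 1/9))*(-19))/((2*5/(33*(3 + 2*33)))) = ((10*(-5*(-½) - 1*⅑))*(-19))/((2*5*(1/33)/(3 + 66))) = ((10*(5/2 - ⅑))*(-19))/((2*5*(1/33)/69)) = ((10*(43/18))*(-19))/((2*5*(1/33)*(1/69))) = ((215/9)*(-19))/(10/2277) = -4085/9*2277/10 = -206701/2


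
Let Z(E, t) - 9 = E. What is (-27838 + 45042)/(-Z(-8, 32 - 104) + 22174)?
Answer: 17204/22173 ≈ 0.77590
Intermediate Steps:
Z(E, t) = 9 + E
(-27838 + 45042)/(-Z(-8, 32 - 104) + 22174) = (-27838 + 45042)/(-(9 - 8) + 22174) = 17204/(-1*1 + 22174) = 17204/(-1 + 22174) = 17204/22173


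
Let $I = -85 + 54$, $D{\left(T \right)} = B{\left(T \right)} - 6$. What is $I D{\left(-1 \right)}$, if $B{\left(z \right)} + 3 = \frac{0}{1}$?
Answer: $279$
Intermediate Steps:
$B{\left(z \right)} = -3$ ($B{\left(z \right)} = -3 + \frac{0}{1} = -3 + 0 \cdot 1 = -3 + 0 = -3$)
$D{\left(T \right)} = -9$ ($D{\left(T \right)} = -3 - 6 = -9$)
$I = -31$
$I D{\left(-1 \right)} = \left(-31\right) \left(-9\right) = 279$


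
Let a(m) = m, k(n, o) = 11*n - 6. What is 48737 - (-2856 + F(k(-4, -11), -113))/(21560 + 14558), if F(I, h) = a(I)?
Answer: 880142936/18059 ≈ 48737.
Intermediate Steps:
k(n, o) = -6 + 11*n
F(I, h) = I
48737 - (-2856 + F(k(-4, -11), -113))/(21560 + 14558) = 48737 - (-2856 + (-6 + 11*(-4)))/(21560 + 14558) = 48737 - (-2856 + (-6 - 44))/36118 = 48737 - (-2856 - 50)/36118 = 48737 - (-2906)/36118 = 48737 - 1*(-1453/18059) = 48737 + 1453/18059 = 880142936/18059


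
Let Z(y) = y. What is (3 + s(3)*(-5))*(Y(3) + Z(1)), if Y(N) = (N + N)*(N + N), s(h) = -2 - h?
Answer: 1036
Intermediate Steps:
Y(N) = 4*N² (Y(N) = (2*N)*(2*N) = 4*N²)
(3 + s(3)*(-5))*(Y(3) + Z(1)) = (3 + (-2 - 1*3)*(-5))*(4*3² + 1) = (3 + (-2 - 3)*(-5))*(4*9 + 1) = (3 - 5*(-5))*(36 + 1) = (3 + 25)*37 = 28*37 = 1036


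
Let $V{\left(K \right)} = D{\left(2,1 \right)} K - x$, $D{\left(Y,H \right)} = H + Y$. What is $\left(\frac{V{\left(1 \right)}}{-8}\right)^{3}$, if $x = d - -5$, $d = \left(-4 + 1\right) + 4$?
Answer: $\frac{27}{512} \approx 0.052734$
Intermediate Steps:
$d = 1$ ($d = -3 + 4 = 1$)
$x = 6$ ($x = 1 - -5 = 1 + 5 = 6$)
$V{\left(K \right)} = -6 + 3 K$ ($V{\left(K \right)} = \left(1 + 2\right) K - 6 = 3 K - 6 = -6 + 3 K$)
$\left(\frac{V{\left(1 \right)}}{-8}\right)^{3} = \left(\frac{-6 + 3 \cdot 1}{-8}\right)^{3} = \left(\left(-6 + 3\right) \left(- \frac{1}{8}\right)\right)^{3} = \left(\left(-3\right) \left(- \frac{1}{8}\right)\right)^{3} = \left(\frac{3}{8}\right)^{3} = \frac{27}{512}$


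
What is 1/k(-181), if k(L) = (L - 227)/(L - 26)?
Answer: 69/136 ≈ 0.50735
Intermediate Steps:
k(L) = (-227 + L)/(-26 + L)
1/k(-181) = 1/((-227 - 181)/(-26 - 181)) = 1/(-408/(-207)) = 1/(-1/207*(-408)) = 1/(136/69) = 69/136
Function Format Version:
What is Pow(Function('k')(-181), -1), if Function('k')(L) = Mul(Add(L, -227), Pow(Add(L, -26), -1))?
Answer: Rational(69, 136) ≈ 0.50735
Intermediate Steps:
Function('k')(L) = Mul(Pow(Add(-26, L), -1), Add(-227, L)) (Function('k')(L) = Mul(Add(-227, L), Pow(Add(-26, L), -1)) = Mul(Pow(Add(-26, L), -1), Add(-227, L)))
Pow(Function('k')(-181), -1) = Pow(Mul(Pow(Add(-26, -181), -1), Add(-227, -181)), -1) = Pow(Mul(Pow(-207, -1), -408), -1) = Pow(Mul(Rational(-1, 207), -408), -1) = Pow(Rational(136, 69), -1) = Rational(69, 136)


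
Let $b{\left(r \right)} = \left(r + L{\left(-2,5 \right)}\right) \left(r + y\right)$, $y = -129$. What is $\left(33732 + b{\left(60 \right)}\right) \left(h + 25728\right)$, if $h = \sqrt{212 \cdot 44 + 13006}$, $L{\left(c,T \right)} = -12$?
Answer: $782645760 + 30420 \sqrt{22334} \approx 7.8719 \cdot 10^{8}$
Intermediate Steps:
$h = \sqrt{22334}$ ($h = \sqrt{9328 + 13006} = \sqrt{22334} \approx 149.45$)
$b{\left(r \right)} = \left(-129 + r\right) \left(-12 + r\right)$ ($b{\left(r \right)} = \left(r - 12\right) \left(r - 129\right) = \left(-12 + r\right) \left(-129 + r\right) = \left(-129 + r\right) \left(-12 + r\right)$)
$\left(33732 + b{\left(60 \right)}\right) \left(h + 25728\right) = \left(33732 + \left(1548 + 60^{2} - 8460\right)\right) \left(\sqrt{22334} + 25728\right) = \left(33732 + \left(1548 + 3600 - 8460\right)\right) \left(25728 + \sqrt{22334}\right) = \left(33732 - 3312\right) \left(25728 + \sqrt{22334}\right) = 30420 \left(25728 + \sqrt{22334}\right) = 782645760 + 30420 \sqrt{22334}$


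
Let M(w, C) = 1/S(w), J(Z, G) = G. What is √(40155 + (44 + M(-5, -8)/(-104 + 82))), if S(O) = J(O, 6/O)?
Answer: √175107009/66 ≈ 200.50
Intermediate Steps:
S(O) = 6/O
M(w, C) = w/6 (M(w, C) = 1/(6/w) = w/6)
√(40155 + (44 + M(-5, -8)/(-104 + 82))) = √(40155 + (44 + ((⅙)*(-5))/(-104 + 82))) = √(40155 + (44 - ⅚/(-22))) = √(40155 + (44 - 1/22*(-⅚))) = √(40155 + (44 + 5/132)) = √(40155 + 5813/132) = √(5306273/132) = √175107009/66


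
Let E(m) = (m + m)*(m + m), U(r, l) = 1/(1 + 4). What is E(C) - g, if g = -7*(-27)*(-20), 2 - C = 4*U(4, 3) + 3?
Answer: 94824/25 ≈ 3793.0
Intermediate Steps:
U(r, l) = ⅕ (U(r, l) = 1/5 = ⅕)
C = -9/5 (C = 2 - (4*(⅕) + 3) = 2 - (⅘ + 3) = 2 - 1*19/5 = 2 - 19/5 = -9/5 ≈ -1.8000)
g = -3780 (g = 189*(-20) = -3780)
E(m) = 4*m² (E(m) = (2*m)*(2*m) = 4*m²)
E(C) - g = 4*(-9/5)² - 1*(-3780) = 4*(81/25) + 3780 = 324/25 + 3780 = 94824/25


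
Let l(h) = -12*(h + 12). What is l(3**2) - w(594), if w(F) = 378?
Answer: -630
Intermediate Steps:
l(h) = -144 - 12*h (l(h) = -12*(12 + h) = -144 - 12*h)
l(3**2) - w(594) = (-144 - 12*3**2) - 1*378 = (-144 - 12*9) - 378 = (-144 - 108) - 378 = -252 - 378 = -630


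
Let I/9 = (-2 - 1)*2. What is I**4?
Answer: 8503056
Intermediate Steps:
I = -54 (I = 9*((-2 - 1)*2) = 9*(-3*2) = 9*(-6) = -54)
I**4 = (-54)**4 = 8503056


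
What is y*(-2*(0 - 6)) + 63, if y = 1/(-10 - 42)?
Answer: 816/13 ≈ 62.769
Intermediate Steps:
y = -1/52 (y = 1/(-52) = -1/52 ≈ -0.019231)
y*(-2*(0 - 6)) + 63 = -(-1)*(0 - 6)/26 + 63 = -(-1)*(-6)/26 + 63 = -1/52*12 + 63 = -3/13 + 63 = 816/13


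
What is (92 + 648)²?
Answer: 547600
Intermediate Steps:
(92 + 648)² = 740² = 547600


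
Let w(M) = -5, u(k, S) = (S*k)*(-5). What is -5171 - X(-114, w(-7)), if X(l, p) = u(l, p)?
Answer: -2321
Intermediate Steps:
u(k, S) = -5*S*k
X(l, p) = -5*l*p (X(l, p) = -5*p*l = -5*l*p)
-5171 - X(-114, w(-7)) = -5171 - (-5)*(-114)*(-5) = -5171 - 1*(-2850) = -5171 + 2850 = -2321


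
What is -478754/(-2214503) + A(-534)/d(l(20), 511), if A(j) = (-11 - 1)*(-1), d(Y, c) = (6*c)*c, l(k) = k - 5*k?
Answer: 125017152240/578253237863 ≈ 0.21620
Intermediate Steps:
l(k) = -4*k
d(Y, c) = 6*c²
A(j) = 12 (A(j) = -12*(-1) = 12)
-478754/(-2214503) + A(-534)/d(l(20), 511) = -478754/(-2214503) + 12/((6*511²)) = -478754*(-1/2214503) + 12/((6*261121)) = 478754/2214503 + 12/1566726 = 478754/2214503 + 12*(1/1566726) = 478754/2214503 + 2/261121 = 125017152240/578253237863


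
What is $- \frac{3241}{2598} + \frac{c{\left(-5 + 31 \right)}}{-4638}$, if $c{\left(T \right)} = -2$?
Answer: $- \frac{834809}{669418} \approx -1.2471$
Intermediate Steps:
$- \frac{3241}{2598} + \frac{c{\left(-5 + 31 \right)}}{-4638} = - \frac{3241}{2598} - \frac{2}{-4638} = \left(-3241\right) \frac{1}{2598} - - \frac{1}{2319} = - \frac{3241}{2598} + \frac{1}{2319} = - \frac{834809}{669418}$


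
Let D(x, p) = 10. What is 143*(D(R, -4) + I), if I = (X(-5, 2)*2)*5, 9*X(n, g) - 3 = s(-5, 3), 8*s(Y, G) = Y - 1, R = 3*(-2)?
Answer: 3575/2 ≈ 1787.5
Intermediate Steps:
R = -6
s(Y, G) = -1/8 + Y/8 (s(Y, G) = (Y - 1)/8 = (-1 + Y)/8 = -1/8 + Y/8)
X(n, g) = 1/4 (X(n, g) = 1/3 + (-1/8 + (1/8)*(-5))/9 = 1/3 + (-1/8 - 5/8)/9 = 1/3 + (1/9)*(-3/4) = 1/3 - 1/12 = 1/4)
I = 5/2 (I = ((1/4)*2)*5 = (1/2)*5 = 5/2 ≈ 2.5000)
143*(D(R, -4) + I) = 143*(10 + 5/2) = 143*(25/2) = 3575/2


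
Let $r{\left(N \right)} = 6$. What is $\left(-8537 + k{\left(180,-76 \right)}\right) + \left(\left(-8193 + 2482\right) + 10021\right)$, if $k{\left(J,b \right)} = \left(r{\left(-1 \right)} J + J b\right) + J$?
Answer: $-16647$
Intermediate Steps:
$k{\left(J,b \right)} = 7 J + J b$ ($k{\left(J,b \right)} = \left(6 J + J b\right) + J = 7 J + J b$)
$\left(-8537 + k{\left(180,-76 \right)}\right) + \left(\left(-8193 + 2482\right) + 10021\right) = \left(-8537 + 180 \left(7 - 76\right)\right) + \left(\left(-8193 + 2482\right) + 10021\right) = \left(-8537 + 180 \left(-69\right)\right) + \left(-5711 + 10021\right) = \left(-8537 - 12420\right) + 4310 = -20957 + 4310 = -16647$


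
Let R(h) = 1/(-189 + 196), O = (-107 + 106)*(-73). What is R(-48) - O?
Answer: -510/7 ≈ -72.857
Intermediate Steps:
O = 73 (O = -1*(-73) = 73)
R(h) = ⅐ (R(h) = 1/7 = ⅐)
R(-48) - O = ⅐ - 1*73 = ⅐ - 73 = -510/7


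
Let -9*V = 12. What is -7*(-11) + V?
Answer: 227/3 ≈ 75.667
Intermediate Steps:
V = -4/3 (V = -⅑*12 = -4/3 ≈ -1.3333)
-7*(-11) + V = -7*(-11) - 4/3 = 77 - 4/3 = 227/3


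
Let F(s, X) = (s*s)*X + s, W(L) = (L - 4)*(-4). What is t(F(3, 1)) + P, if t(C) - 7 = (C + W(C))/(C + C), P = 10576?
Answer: 63493/6 ≈ 10582.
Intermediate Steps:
W(L) = 16 - 4*L (W(L) = (-4 + L)*(-4) = 16 - 4*L)
F(s, X) = s + X*s² (F(s, X) = s²*X + s = X*s² + s = s + X*s²)
t(C) = 7 + (16 - 3*C)/(2*C) (t(C) = 7 + (C + (16 - 4*C))/(C + C) = 7 + (16 - 3*C)/((2*C)) = 7 + (16 - 3*C)*(1/(2*C)) = 7 + (16 - 3*C)/(2*C))
t(F(3, 1)) + P = (11/2 + 8/((3*(1 + 1*3)))) + 10576 = (11/2 + 8/((3*(1 + 3)))) + 10576 = (11/2 + 8/((3*4))) + 10576 = (11/2 + 8/12) + 10576 = (11/2 + 8*(1/12)) + 10576 = (11/2 + ⅔) + 10576 = 37/6 + 10576 = 63493/6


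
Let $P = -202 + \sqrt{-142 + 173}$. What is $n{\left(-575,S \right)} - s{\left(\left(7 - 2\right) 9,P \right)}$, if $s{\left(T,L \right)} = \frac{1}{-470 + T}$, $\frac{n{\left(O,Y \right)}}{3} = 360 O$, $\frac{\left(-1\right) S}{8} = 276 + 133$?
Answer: $- \frac{263924999}{425} \approx -6.21 \cdot 10^{5}$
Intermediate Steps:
$S = -3272$ ($S = - 8 \left(276 + 133\right) = \left(-8\right) 409 = -3272$)
$n{\left(O,Y \right)} = 1080 O$ ($n{\left(O,Y \right)} = 3 \cdot 360 O = 1080 O$)
$P = -202 + \sqrt{31} \approx -196.43$
$n{\left(-575,S \right)} - s{\left(\left(7 - 2\right) 9,P \right)} = 1080 \left(-575\right) - \frac{1}{-470 + \left(7 - 2\right) 9} = -621000 - \frac{1}{-470 + 5 \cdot 9} = -621000 - \frac{1}{-470 + 45} = -621000 - \frac{1}{-425} = -621000 - - \frac{1}{425} = -621000 + \frac{1}{425} = - \frac{263924999}{425}$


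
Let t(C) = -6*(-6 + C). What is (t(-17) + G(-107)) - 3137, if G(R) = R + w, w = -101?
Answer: -3207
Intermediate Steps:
t(C) = 36 - 6*C
G(R) = -101 + R (G(R) = R - 101 = -101 + R)
(t(-17) + G(-107)) - 3137 = ((36 - 6*(-17)) + (-101 - 107)) - 3137 = ((36 + 102) - 208) - 3137 = (138 - 208) - 3137 = -70 - 3137 = -3207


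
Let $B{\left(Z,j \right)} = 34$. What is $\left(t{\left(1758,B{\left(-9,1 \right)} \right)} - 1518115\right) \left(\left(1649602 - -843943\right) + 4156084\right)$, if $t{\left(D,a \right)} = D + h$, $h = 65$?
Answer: $-10082779255668$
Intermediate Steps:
$t{\left(D,a \right)} = 65 + D$ ($t{\left(D,a \right)} = D + 65 = 65 + D$)
$\left(t{\left(1758,B{\left(-9,1 \right)} \right)} - 1518115\right) \left(\left(1649602 - -843943\right) + 4156084\right) = \left(\left(65 + 1758\right) - 1518115\right) \left(\left(1649602 - -843943\right) + 4156084\right) = \left(1823 - 1518115\right) \left(\left(1649602 + 843943\right) + 4156084\right) = - 1516292 \left(2493545 + 4156084\right) = \left(-1516292\right) 6649629 = -10082779255668$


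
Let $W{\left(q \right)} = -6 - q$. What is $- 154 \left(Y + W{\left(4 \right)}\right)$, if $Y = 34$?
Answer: $-3696$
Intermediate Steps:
$- 154 \left(Y + W{\left(4 \right)}\right) = - 154 \left(34 - 10\right) = \left(-154\right) 24 = -3696$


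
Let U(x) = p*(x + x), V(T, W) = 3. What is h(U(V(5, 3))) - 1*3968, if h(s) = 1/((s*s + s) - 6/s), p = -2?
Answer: -1051518/265 ≈ -3968.0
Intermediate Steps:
U(x) = -4*x (U(x) = -2*(x + x) = -4*x)
h(s) = 1/(s + s² - 6/s) (h(s) = 1/((s² + s) - 6/s) = 1/((s + s²) - 6/s) = 1/(s + s² - 6/s))
h(U(V(5, 3))) - 1*3968 = (-4*3)/(-6 + (-4*3)² + (-4*3)³) - 1*3968 = -12/(-6 + (-12)² + (-12)³) - 3968 = -12/(-6 + 144 - 1728) - 3968 = -12/(-1590) - 3968 = -12*(-1/1590) - 3968 = 2/265 - 3968 = -1051518/265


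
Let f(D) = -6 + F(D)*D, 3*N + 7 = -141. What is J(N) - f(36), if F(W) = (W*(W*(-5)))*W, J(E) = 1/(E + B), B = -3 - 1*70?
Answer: 3082097559/367 ≈ 8.3981e+6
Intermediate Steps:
B = -73 (B = -3 - 70 = -73)
N = -148/3 (N = -7/3 + (1/3)*(-141) = -7/3 - 47 = -148/3 ≈ -49.333)
J(E) = 1/(-73 + E) (J(E) = 1/(E - 73) = 1/(-73 + E))
F(W) = -5*W**3 (F(W) = (W*(-5*W))*W = (-5*W**2)*W = -5*W**3)
f(D) = -6 - 5*D**4 (f(D) = -6 + (-5*D**3)*D = -6 - 5*D**4)
J(N) - f(36) = 1/(-73 - 148/3) - (-6 - 5*36**4) = 1/(-367/3) - (-6 - 5*1679616) = -3/367 - (-6 - 8398080) = -3/367 - 1*(-8398086) = -3/367 + 8398086 = 3082097559/367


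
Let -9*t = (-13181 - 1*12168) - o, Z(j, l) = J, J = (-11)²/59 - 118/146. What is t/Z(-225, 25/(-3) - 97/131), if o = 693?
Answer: 56081447/24084 ≈ 2328.6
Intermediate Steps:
J = 5352/4307 (J = 121*(1/59) - 118*1/146 = 121/59 - 59/73 = 5352/4307 ≈ 1.2426)
Z(j, l) = 5352/4307
t = 26042/9 (t = -((-13181 - 1*12168) - 1*693)/9 = -((-13181 - 12168) - 693)/9 = -(-25349 - 693)/9 = -⅑*(-26042) = 26042/9 ≈ 2893.6)
t/Z(-225, 25/(-3) - 97/131) = 26042/(9*(5352/4307)) = (26042/9)*(4307/5352) = 56081447/24084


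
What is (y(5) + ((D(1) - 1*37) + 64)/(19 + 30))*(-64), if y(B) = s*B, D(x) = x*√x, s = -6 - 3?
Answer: 19904/7 ≈ 2843.4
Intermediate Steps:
s = -9
D(x) = x^(3/2)
y(B) = -9*B
(y(5) + ((D(1) - 1*37) + 64)/(19 + 30))*(-64) = (-9*5 + ((1^(3/2) - 1*37) + 64)/(19 + 30))*(-64) = (-45 + ((1 - 37) + 64)/49)*(-64) = (-45 + (-36 + 64)*(1/49))*(-64) = (-45 + 28*(1/49))*(-64) = (-45 + 4/7)*(-64) = -311/7*(-64) = 19904/7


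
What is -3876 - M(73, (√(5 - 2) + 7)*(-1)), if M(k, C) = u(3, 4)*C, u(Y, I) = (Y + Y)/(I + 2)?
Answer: -3869 + √3 ≈ -3867.3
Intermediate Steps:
u(Y, I) = 2*Y/(2 + I) (u(Y, I) = (2*Y)/(2 + I) = 2*Y/(2 + I))
M(k, C) = C (M(k, C) = (2*3/(2 + 4))*C = (2*3/6)*C = (2*3*(⅙))*C = 1*C = C)
-3876 - M(73, (√(5 - 2) + 7)*(-1)) = -3876 - (√(5 - 2) + 7)*(-1) = -3876 - (√3 + 7)*(-1) = -3876 - (7 + √3)*(-1) = -3876 - (-7 - √3) = -3876 + (7 + √3) = -3869 + √3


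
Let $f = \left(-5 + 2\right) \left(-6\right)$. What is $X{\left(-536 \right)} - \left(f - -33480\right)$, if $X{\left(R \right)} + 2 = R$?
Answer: $-34036$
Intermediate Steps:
$X{\left(R \right)} = -2 + R$
$f = 18$ ($f = \left(-3\right) \left(-6\right) = 18$)
$X{\left(-536 \right)} - \left(f - -33480\right) = \left(-2 - 536\right) - \left(18 - -33480\right) = -538 - \left(18 + 33480\right) = -538 - 33498 = -34036$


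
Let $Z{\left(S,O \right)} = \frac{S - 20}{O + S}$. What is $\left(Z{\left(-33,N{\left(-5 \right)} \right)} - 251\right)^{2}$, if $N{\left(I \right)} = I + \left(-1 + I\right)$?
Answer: $\frac{120802081}{1936} \approx 62398.0$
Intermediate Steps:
$N{\left(I \right)} = -1 + 2 I$
$Z{\left(S,O \right)} = \frac{-20 + S}{O + S}$
$\left(Z{\left(-33,N{\left(-5 \right)} \right)} - 251\right)^{2} = \left(\frac{-20 - 33}{\left(-1 + 2 \left(-5\right)\right) - 33} - 251\right)^{2} = \left(\frac{1}{\left(-1 - 10\right) - 33} \left(-53\right) - 251\right)^{2} = \left(\frac{1}{-11 - 33} \left(-53\right) - 251\right)^{2} = \left(\frac{1}{-44} \left(-53\right) - 251\right)^{2} = \left(\left(- \frac{1}{44}\right) \left(-53\right) - 251\right)^{2} = \left(\frac{53}{44} - 251\right)^{2} = \left(- \frac{10991}{44}\right)^{2} = \frac{120802081}{1936}$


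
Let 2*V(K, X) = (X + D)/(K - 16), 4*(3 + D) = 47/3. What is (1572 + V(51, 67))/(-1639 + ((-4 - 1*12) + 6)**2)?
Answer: -264259/258552 ≈ -1.0221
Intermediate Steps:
D = 11/12 (D = -3 + (47/3)/4 = -3 + (47*(1/3))/4 = -3 + (1/4)*(47/3) = -3 + 47/12 = 11/12 ≈ 0.91667)
V(K, X) = (11/12 + X)/(2*(-16 + K)) (V(K, X) = ((X + 11/12)/(K - 16))/2 = ((11/12 + X)/(-16 + K))/2 = (11/12 + X)/(2*(-16 + K)))
(1572 + V(51, 67))/(-1639 + ((-4 - 1*12) + 6)**2) = (1572 + (11 + 12*67)/(24*(-16 + 51)))/(-1639 + ((-4 - 1*12) + 6)**2) = (1572 + (1/24)*(11 + 804)/35)/(-1639 + ((-4 - 12) + 6)**2) = (1572 + (1/24)*(1/35)*815)/(-1639 + (-16 + 6)**2) = (1572 + 163/168)/(-1639 + (-10)**2) = 264259/(168*(-1639 + 100)) = (264259/168)/(-1539) = (264259/168)*(-1/1539) = -264259/258552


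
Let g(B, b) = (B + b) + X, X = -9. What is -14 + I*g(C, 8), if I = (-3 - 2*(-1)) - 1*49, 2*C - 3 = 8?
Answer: -239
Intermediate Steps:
C = 11/2 (C = 3/2 + (½)*8 = 3/2 + 4 = 11/2 ≈ 5.5000)
g(B, b) = -9 + B + b (g(B, b) = (B + b) - 9 = -9 + B + b)
I = -50 (I = (-3 + 2) - 49 = -1 - 49 = -50)
-14 + I*g(C, 8) = -14 - 50*(-9 + 11/2 + 8) = -14 - 50*9/2 = -14 - 225 = -239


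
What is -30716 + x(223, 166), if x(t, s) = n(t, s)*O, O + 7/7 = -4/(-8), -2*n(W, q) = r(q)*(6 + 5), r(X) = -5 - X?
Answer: -124745/4 ≈ -31186.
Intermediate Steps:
n(W, q) = 55/2 + 11*q/2 (n(W, q) = -(-5 - q)*(6 + 5)/2 = -(-5 - q)*11/2 = -(-55 - 11*q)/2 = 55/2 + 11*q/2)
O = -½ (O = -1 - 4/(-8) = -1 - 4*(-⅛) = -1 + ½ = -½ ≈ -0.50000)
x(t, s) = -55/4 - 11*s/4 (x(t, s) = (55/2 + 11*s/2)*(-½) = -55/4 - 11*s/4)
-30716 + x(223, 166) = -30716 + (-55/4 - 11/4*166) = -30716 + (-55/4 - 913/2) = -30716 - 1881/4 = -124745/4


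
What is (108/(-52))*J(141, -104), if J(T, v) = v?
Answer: 216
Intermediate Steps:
(108/(-52))*J(141, -104) = (108/(-52))*(-104) = (108*(-1/52))*(-104) = -27/13*(-104) = 216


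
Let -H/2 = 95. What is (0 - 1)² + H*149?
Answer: -28309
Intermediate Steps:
H = -190 (H = -2*95 = -190)
(0 - 1)² + H*149 = (0 - 1)² - 190*149 = (-1)² - 28310 = 1 - 28310 = -28309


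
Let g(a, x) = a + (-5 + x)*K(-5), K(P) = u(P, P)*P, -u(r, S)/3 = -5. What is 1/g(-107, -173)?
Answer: 1/13243 ≈ 7.5512e-5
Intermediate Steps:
u(r, S) = 15 (u(r, S) = -3*(-5) = 15)
K(P) = 15*P
g(a, x) = 375 + a - 75*x (g(a, x) = a + (-5 + x)*(15*(-5)) = a + (-5 + x)*(-75) = a + (375 - 75*x) = 375 + a - 75*x)
1/g(-107, -173) = 1/(375 - 107 - 75*(-173)) = 1/(375 - 107 + 12975) = 1/13243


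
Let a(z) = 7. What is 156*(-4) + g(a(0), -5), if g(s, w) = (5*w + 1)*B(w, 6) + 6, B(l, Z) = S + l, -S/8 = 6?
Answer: 654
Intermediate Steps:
S = -48 (S = -8*6 = -48)
B(l, Z) = -48 + l
g(s, w) = 6 + (1 + 5*w)*(-48 + w) (g(s, w) = (5*w + 1)*(-48 + w) + 6 = (1 + 5*w)*(-48 + w) + 6 = 6 + (1 + 5*w)*(-48 + w))
156*(-4) + g(a(0), -5) = 156*(-4) + (-42 - 5 + 5*(-5)*(-48 - 5)) = -624 + (-42 - 5 + 5*(-5)*(-53)) = -624 + (-42 - 5 + 1325) = -624 + 1278 = 654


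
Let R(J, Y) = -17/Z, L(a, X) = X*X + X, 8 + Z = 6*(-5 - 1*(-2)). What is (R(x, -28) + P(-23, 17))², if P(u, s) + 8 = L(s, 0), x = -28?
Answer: 36481/676 ≈ 53.966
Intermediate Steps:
Z = -26 (Z = -8 + 6*(-5 - 1*(-2)) = -8 + 6*(-5 + 2) = -8 + 6*(-3) = -8 - 18 = -26)
L(a, X) = X + X² (L(a, X) = X² + X = X + X²)
R(J, Y) = 17/26 (R(J, Y) = -17/(-26) = -17*(-1/26) = 17/26)
P(u, s) = -8 (P(u, s) = -8 + 0*(1 + 0) = -8 + 0*1 = -8 + 0 = -8)
(R(x, -28) + P(-23, 17))² = (17/26 - 8)² = (-191/26)² = 36481/676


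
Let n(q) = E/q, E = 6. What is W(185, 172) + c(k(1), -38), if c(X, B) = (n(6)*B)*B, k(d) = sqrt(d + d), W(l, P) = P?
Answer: 1616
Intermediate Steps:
k(d) = sqrt(2)*sqrt(d) (k(d) = sqrt(2*d) = sqrt(2)*sqrt(d))
n(q) = 6/q
c(X, B) = B**2 (c(X, B) = ((6/6)*B)*B = ((6*(1/6))*B)*B = (1*B)*B = B*B = B**2)
W(185, 172) + c(k(1), -38) = 172 + (-38)**2 = 172 + 1444 = 1616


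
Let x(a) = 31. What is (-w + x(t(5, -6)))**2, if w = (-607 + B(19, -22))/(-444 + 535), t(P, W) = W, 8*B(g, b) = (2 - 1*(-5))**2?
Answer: 749390625/529984 ≈ 1414.0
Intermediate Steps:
B(g, b) = 49/8 (B(g, b) = (2 - 1*(-5))**2/8 = (2 + 5)**2/8 = (1/8)*7**2 = (1/8)*49 = 49/8)
w = -4807/728 (w = (-607 + 49/8)/(-444 + 535) = -4807/8/91 = -4807/8*1/91 = -4807/728 ≈ -6.6030)
(-w + x(t(5, -6)))**2 = (-1*(-4807/728) + 31)**2 = (4807/728 + 31)**2 = (27375/728)**2 = 749390625/529984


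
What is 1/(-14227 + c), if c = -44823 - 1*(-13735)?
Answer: -1/45315 ≈ -2.2068e-5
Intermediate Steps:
c = -31088 (c = -44823 + 13735 = -31088)
1/(-14227 + c) = 1/(-14227 - 31088) = 1/(-45315) = -1/45315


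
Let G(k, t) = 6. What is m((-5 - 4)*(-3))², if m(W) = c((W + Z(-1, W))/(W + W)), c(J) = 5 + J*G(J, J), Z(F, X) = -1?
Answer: 5041/81 ≈ 62.235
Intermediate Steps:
c(J) = 5 + 6*J (c(J) = 5 + J*6 = 5 + 6*J)
m(W) = 5 + 3*(-1 + W)/W (m(W) = 5 + 6*((W - 1)/(W + W)) = 5 + 6*((-1 + W)/((2*W))) = 5 + 6*((-1 + W)*(1/(2*W))) = 5 + 6*((-1 + W)/(2*W)) = 5 + 3*(-1 + W)/W)
m((-5 - 4)*(-3))² = (8 - 3*(-1/(3*(-5 - 4))))² = (8 - 3/((-9*(-3))))² = (8 - 3/27)² = (8 - 3*1/27)² = (8 - ⅑)² = (71/9)² = 5041/81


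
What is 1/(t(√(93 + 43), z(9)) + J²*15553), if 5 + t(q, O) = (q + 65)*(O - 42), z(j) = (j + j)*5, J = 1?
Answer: 4667/87045220 - 6*√34/21761305 ≈ 5.2008e-5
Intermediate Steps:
z(j) = 10*j (z(j) = (2*j)*5 = 10*j)
t(q, O) = -5 + (-42 + O)*(65 + q) (t(q, O) = -5 + (q + 65)*(O - 42) = -5 + (65 + q)*(-42 + O) = -5 + (-42 + O)*(65 + q))
1/(t(√(93 + 43), z(9)) + J²*15553) = 1/((-2735 - 42*√(93 + 43) + 65*(10*9) + (10*9)*√(93 + 43)) + 1²*15553) = 1/((-2735 - 84*√34 + 65*90 + 90*√136) + 1*15553) = 1/((-2735 - 84*√34 + 5850 + 90*(2*√34)) + 15553) = 1/((-2735 - 84*√34 + 5850 + 180*√34) + 15553) = 1/((3115 + 96*√34) + 15553) = 1/(18668 + 96*√34)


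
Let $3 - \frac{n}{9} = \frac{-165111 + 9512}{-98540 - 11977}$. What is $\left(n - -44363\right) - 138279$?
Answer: $- \frac{3459243668}{36839} \approx -93902.0$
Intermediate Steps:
$n = \frac{527856}{36839}$ ($n = 27 - 9 \frac{-165111 + 9512}{-98540 - 11977} = 27 - 9 \left(- \frac{155599}{-110517}\right) = 27 - 9 \left(\left(-155599\right) \left(- \frac{1}{110517}\right)\right) = 27 - \frac{466797}{36839} = \frac{527856}{36839} \approx 14.329$)
$\left(n - -44363\right) - 138279 = \left(\frac{527856}{36839} - -44363\right) - 138279 = \left(\frac{527856}{36839} + 44363\right) - 138279 = \frac{1634816413}{36839} - 138279 = - \frac{3459243668}{36839}$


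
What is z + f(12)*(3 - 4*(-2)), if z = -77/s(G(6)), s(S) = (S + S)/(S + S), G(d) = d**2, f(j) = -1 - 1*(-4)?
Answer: -44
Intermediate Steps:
f(j) = 3 (f(j) = -1 + 4 = 3)
s(S) = 1 (s(S) = (2*S)/((2*S)) = (2*S)*(1/(2*S)) = 1)
z = -77 (z = -77/1 = -77*1 = -77)
z + f(12)*(3 - 4*(-2)) = -77 + 3*(3 - 4*(-2)) = -77 + 3*(3 + 8) = -77 + 3*11 = -77 + 33 = -44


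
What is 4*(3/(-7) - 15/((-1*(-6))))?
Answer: -82/7 ≈ -11.714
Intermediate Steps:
4*(3/(-7) - 15/((-1*(-6)))) = 4*(3*(-1/7) - 15/6) = 4*(-3/7 - 15*1/6) = 4*(-3/7 - 5/2) = 4*(-41/14) = -82/7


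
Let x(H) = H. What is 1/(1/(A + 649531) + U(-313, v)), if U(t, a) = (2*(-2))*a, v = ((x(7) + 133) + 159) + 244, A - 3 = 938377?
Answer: -1587911/3448942691 ≈ -0.00046040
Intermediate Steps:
A = 938380 (A = 3 + 938377 = 938380)
v = 543 (v = ((7 + 133) + 159) + 244 = (140 + 159) + 244 = 299 + 244 = 543)
U(t, a) = -4*a
1/(1/(A + 649531) + U(-313, v)) = 1/(1/(938380 + 649531) - 4*543) = 1/(1/1587911 - 2172) = 1/(-3448942691/1587911) = -1587911/3448942691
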